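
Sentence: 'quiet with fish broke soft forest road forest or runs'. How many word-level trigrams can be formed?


Word trigrams from [10] words:
  Trigram 1: (quiet with fish)
  Trigram 2: (with fish broke)
  Trigram 3: (fish broke soft)
  Trigram 4: (broke soft forest)
  Trigram 5: (soft forest road)
  Trigram 6: (forest road forest)
  Trigram 7: (road forest or)
  Trigram 8: (forest or runs)
Total word trigrams: 10 - 2 = 8

8


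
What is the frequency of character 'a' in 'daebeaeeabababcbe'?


Scanning 'daebeaeeabababcbe' for 'a':
  Position 1: 'a' -> MATCH (count: 1)
  Position 5: 'a' -> MATCH (count: 2)
  Position 8: 'a' -> MATCH (count: 3)
  Position 10: 'a' -> MATCH (count: 4)
  Position 12: 'a' -> MATCH (count: 5)
Total occurrences of 'a': 5

5


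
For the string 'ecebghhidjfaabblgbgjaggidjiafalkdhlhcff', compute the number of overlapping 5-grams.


String 'ecebghhidjfaabblgbgjaggidjiafalkdhlhcff' has length L = 39.
Number of overlapping n-grams = L - n + 1
Substituting: 39 - 5 + 1 = 35

35


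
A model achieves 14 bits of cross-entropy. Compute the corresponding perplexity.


Perplexity formula: PP = 2^H
H = 14
PP = 2^14
PP = 2^14 = 16384

16384


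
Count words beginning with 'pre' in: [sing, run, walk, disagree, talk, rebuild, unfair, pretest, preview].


Checking each word for prefix 'pre':
  'sing' -> no (count: 0)
  'run' -> no (count: 0)
  'walk' -> no (count: 0)
  'disagree' -> no (count: 0)
  'talk' -> no (count: 0)
  'rebuild' -> no (count: 0)
  'unfair' -> no (count: 0)
  'pretest' -> YES, starts with 'pre' (count: 1)
  'preview' -> YES, starts with 'pre' (count: 2)
Total with prefix 'pre': 2

2


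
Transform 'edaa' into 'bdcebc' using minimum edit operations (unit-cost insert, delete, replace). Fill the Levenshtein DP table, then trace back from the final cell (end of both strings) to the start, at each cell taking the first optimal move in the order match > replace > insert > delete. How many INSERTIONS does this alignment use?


Edit distance = 5. Backtracking from cell (4, 6) with preference match > replace > insert > delete,
then listing the resulting alignment 'edaa' -> 'bdcebc' left to right:
  Step 1: replace e->b
  Step 2: keep 'd'
  Step 3: insert 'c' [insertion #1]
  Step 4: insert 'e' [insertion #2]
  Step 5: replace a->b
  Step 6: replace a->c
Total insertions: 2

2


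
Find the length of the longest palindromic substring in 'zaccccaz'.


Scanning 'zaccccaz' for palindromic substrings.
Substring at positions 0-7: 'zaccccaz'.
Check: reverse('zaccccaz') = 'zaccccaz' -> palindrome confirmed.
No longer palindromic substring exists; longest length = 8

8


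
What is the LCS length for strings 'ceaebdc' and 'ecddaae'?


DP table for LCS of 'ceaebdc' and 'ecddaae':
       e  c  d  d  a  a  e
    0  0  0  0  0  0  0  0
  c 0  0  1  1  1  1  1  1
  e 0  1  1  1  1  1  1  2
  a 0  1  1  1  1  2  2  2
  e 0  1  1  1  1  2  2  3
  b 0  1  1  1  1  2  2  3
  d 0  1  1  2  2  2  2  3
  c 0  1  2  2  2  2  2  3
LCS: 'cae'
LCS length = 3

3


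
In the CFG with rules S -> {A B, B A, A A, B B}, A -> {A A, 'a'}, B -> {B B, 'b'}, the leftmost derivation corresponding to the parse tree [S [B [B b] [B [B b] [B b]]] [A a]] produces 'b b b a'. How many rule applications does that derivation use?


Every bracketed nonterminal node [X ...] in the tree is produced by exactly one rule application.
Reading the tree off as a leftmost derivation:
  Step 1: S  =>  B A   (applied S -> B A)
  Step 2: B A  =>  B B A   (applied B -> B B)
  Step 3: B B A  =>  b B A   (applied B -> b)
  Step 4: b B A  =>  b B B A   (applied B -> B B)
  Step 5: b B B A  =>  b b B A   (applied B -> b)
  Step 6: b b B A  =>  b b b A   (applied B -> b)
  Step 7: b b b A  =>  b b b a   (applied A -> a)
Final yield: b b b a
Total rewrite steps: 7

7


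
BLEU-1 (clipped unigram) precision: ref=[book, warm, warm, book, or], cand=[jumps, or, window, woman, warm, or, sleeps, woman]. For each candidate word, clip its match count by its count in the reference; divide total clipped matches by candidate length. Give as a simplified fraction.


Reference word counts: {'book': 2, 'or': 1, 'warm': 2}
Checking each candidate word (with clipping):
  'jumps' -> not in reference -> no match (matches: 0)
  'or' -> in reference (ref count 1, used 1/1) -> match (matches: 1)
  'window' -> not in reference -> no match (matches: 1)
  'woman' -> not in reference -> no match (matches: 1)
  'warm' -> in reference (ref count 2, used 1/2) -> match (matches: 2)
  'or' -> ref count 1 already used up (1/1) -> clipped, no match (matches: 2)
  'sleeps' -> not in reference -> no match (matches: 2)
  'woman' -> not in reference -> no match (matches: 2)
Clipped matches: 2, Candidate length: 8
Precision = 2/8 = 1/4

1/4


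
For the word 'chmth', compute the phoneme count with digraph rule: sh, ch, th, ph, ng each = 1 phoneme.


Parsing 'chmth' greedily, digraphs first:
  'ch' -> digraph (1 consonant phoneme) (phonemes so far: 1)
  'm' -> consonant phoneme (phonemes so far: 2)
  'th' -> digraph (1 consonant phoneme) (phonemes so far: 3)
Total phonemes: 3

3


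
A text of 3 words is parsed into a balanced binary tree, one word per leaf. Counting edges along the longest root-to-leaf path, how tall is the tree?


In a balanced binary tree with n leaves the deepest leaf is ceil(log2(n)) edges below the root.
log2(3) = 1.5850
ceil(1.5850) = 2
height (edges) = 2

2


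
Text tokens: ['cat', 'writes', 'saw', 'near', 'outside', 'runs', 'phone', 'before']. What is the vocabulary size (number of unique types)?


Listing all tokens and tracking unique types:
  Token 1: 'cat' -> NEW (unique so far: 1)
  Token 2: 'writes' -> NEW (unique so far: 2)
  Token 3: 'saw' -> NEW (unique so far: 3)
  Token 4: 'near' -> NEW (unique so far: 4)
  Token 5: 'outside' -> NEW (unique so far: 5)
  Token 6: 'runs' -> NEW (unique so far: 6)
  Token 7: 'phone' -> NEW (unique so far: 7)
  Token 8: 'before' -> NEW (unique so far: 8)
Unique types: ('before', 'cat', 'near', 'outside', 'phone', 'runs', 'saw', 'writes')
Vocabulary size: 8

8


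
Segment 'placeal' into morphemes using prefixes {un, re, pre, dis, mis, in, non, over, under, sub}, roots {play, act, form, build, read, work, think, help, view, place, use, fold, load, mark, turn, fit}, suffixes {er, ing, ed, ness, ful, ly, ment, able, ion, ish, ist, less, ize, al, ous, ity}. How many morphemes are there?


Segmenting 'placeal' against the inventory:
  'place' -> root (morpheme 1)
  'al' -> suffix (morpheme 2)
Total morphemes: 2

2


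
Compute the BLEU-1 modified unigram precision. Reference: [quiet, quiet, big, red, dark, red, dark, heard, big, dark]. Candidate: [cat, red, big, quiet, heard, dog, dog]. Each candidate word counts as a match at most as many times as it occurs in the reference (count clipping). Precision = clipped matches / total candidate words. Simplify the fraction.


Reference word counts: {'big': 2, 'dark': 3, 'heard': 1, 'quiet': 2, 'red': 2}
Checking each candidate word (with clipping):
  'cat' -> not in reference -> no match (matches: 0)
  'red' -> in reference (ref count 2, used 1/2) -> match (matches: 1)
  'big' -> in reference (ref count 2, used 1/2) -> match (matches: 2)
  'quiet' -> in reference (ref count 2, used 1/2) -> match (matches: 3)
  'heard' -> in reference (ref count 1, used 1/1) -> match (matches: 4)
  'dog' -> not in reference -> no match (matches: 4)
  'dog' -> not in reference -> no match (matches: 4)
Clipped matches: 4, Candidate length: 7
Precision = 4/7

4/7


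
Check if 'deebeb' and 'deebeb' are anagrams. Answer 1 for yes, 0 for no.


Sort characters of 'deebeb': 'bbdeee'
Sort characters of 'deebeb': 'bbdeee'
Sorted forms match -> they ARE anagrams
Result: 1

1


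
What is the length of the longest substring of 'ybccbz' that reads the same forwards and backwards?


Scanning 'ybccbz' for palindromic substrings.
Substring at positions 1-4: 'bccb'.
Check: reverse('bccb') = 'bccb' -> palindrome confirmed.
Neighbouring characters ('y' / 'z') break symmetry, so it cannot extend further.
No longer palindromic substring exists; longest length = 4

4


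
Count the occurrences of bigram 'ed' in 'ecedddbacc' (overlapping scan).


Scanning 'ecedddbacc' for bigram 'ed':
  Position 0: 'ec' -> no
  Position 1: 'ce' -> no
  Position 2: 'ed' -> MATCH
  Position 3: 'dd' -> no
  Position 4: 'dd' -> no
  Position 5: 'db' -> no
  Position 6: 'ba' -> no
  Position 7: 'ac' -> no
  Position 8: 'cc' -> no
Total matches: 1

1


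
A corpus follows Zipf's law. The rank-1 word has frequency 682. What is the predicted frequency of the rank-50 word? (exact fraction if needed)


Zipf's law: freq(rank) = f1 / rank
f1 = 682, rank = 50
freq = 682 / 50
GCD(682, 50) = 2
Simplified: 341/25

341/25


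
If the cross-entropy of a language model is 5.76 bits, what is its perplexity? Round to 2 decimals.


Perplexity formula: PP = 2^H
H = 5.76
PP = 2^5.76
Decompose: 2^5.76 = 2^5 * 2^0.76
2^5 = 32, 2^0.76 ~ 1.6934906
PP ~ 32 * 1.6934906 = 54.1916992
Rounded to 2 decimals: 54.19

54.19


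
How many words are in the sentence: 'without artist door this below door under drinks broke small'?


Counting words by splitting on spaces:
  Word 1: 'without'
  Word 2: 'artist'
  Word 3: 'door'
  Word 4: 'this'
  Word 5: 'below'
  Word 6: 'door'
  Word 7: 'under'
  Word 8: 'drinks'
  Word 9: 'broke'
  Word 10: 'small'
Total words: 10

10


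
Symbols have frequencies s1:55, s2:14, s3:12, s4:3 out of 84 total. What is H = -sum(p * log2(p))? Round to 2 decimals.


Computing entropy H = -sum(p_i * log2(p_i)):
  s1: p = 55/84 = 0.6548, -p*log2(p) = 0.4000
  s2: p = 14/84 = 0.1667, -p*log2(p) = 0.4308
  s3: p = 12/84 = 0.1429, -p*log2(p) = 0.4011
  s4: p = 3/84 = 0.0357, -p*log2(p) = 0.1717
H = sum of terms = 1.4036
Rounded to 2 decimals: 1.40

1.40


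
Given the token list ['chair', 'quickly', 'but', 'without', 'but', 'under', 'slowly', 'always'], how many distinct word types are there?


Listing all tokens and tracking unique types:
  Token 1: 'chair' -> NEW (unique so far: 1)
  Token 2: 'quickly' -> NEW (unique so far: 2)
  Token 3: 'but' -> NEW (unique so far: 3)
  Token 4: 'without' -> NEW (unique so far: 4)
  Token 5: 'but' -> duplicate (unique so far: 4)
  Token 6: 'under' -> NEW (unique so far: 5)
  Token 7: 'slowly' -> NEW (unique so far: 6)
  Token 8: 'always' -> NEW (unique so far: 7)
Unique types: ('always', 'but', 'chair', 'quickly', 'slowly', 'under', 'without')
Vocabulary size: 7

7


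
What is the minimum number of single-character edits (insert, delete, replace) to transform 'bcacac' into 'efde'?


Building DP table for s1='bcacac' (len 6) and s2='efde' (len 4):
       e  f  d  e
    0  1  2  3  4
  b 1  1  2  3  4
  c 2  2  2  3  4
  a 3  3  3  3  4
  c 4  4  4  4  4
  a 5  5  5  5  5
  c 6  6  6  6  6
Edit distance = dp[6][4] = 6

6


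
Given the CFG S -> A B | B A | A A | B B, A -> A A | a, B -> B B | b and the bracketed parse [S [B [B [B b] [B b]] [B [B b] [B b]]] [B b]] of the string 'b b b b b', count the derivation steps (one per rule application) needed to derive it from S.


Every bracketed nonterminal node [X ...] in the tree is produced by exactly one rule application.
Reading the tree off as a leftmost derivation:
  Step 1: S  =>  B B   (applied S -> B B)
  Step 2: B B  =>  B B B   (applied B -> B B)
  Step 3: B B B  =>  B B B B   (applied B -> B B)
  Step 4: B B B B  =>  b B B B   (applied B -> b)
  Step 5: b B B B  =>  b b B B   (applied B -> b)
  Step 6: b b B B  =>  b b B B B   (applied B -> B B)
  Step 7: b b B B B  =>  b b b B B   (applied B -> b)
  Step 8: b b b B B  =>  b b b b B   (applied B -> b)
  Step 9: b b b b B  =>  b b b b b   (applied B -> b)
Final yield: b b b b b
Total rewrite steps: 9

9


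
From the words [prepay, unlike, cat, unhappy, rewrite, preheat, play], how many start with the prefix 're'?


Checking each word for prefix 're':
  'prepay' -> no (count: 0)
  'unlike' -> no (count: 0)
  'cat' -> no (count: 0)
  'unhappy' -> no (count: 0)
  'rewrite' -> YES, starts with 're' (count: 1)
  'preheat' -> no (count: 1)
  'play' -> no (count: 1)
Total with prefix 're': 1

1


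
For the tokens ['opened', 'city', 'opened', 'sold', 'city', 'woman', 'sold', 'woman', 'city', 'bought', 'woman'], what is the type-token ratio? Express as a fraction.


Tokens: 11
Unique types: ('bought', 'city', 'opened', 'sold', 'woman') = 5
TTR = 5/11
Already in lowest terms.

5/11


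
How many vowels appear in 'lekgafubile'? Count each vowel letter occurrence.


Scanning each character of 'lekgafubile':
  Position 1: 'l' -> consonant (running count: 0)
  Position 2: 'e' -> vowel (running count: 1)
  Position 3: 'k' -> consonant (running count: 1)
  Position 4: 'g' -> consonant (running count: 1)
  Position 5: 'a' -> vowel (running count: 2)
  Position 6: 'f' -> consonant (running count: 2)
  Position 7: 'u' -> vowel (running count: 3)
  Position 8: 'b' -> consonant (running count: 3)
  Position 9: 'i' -> vowel (running count: 4)
  Position 10: 'l' -> consonant (running count: 4)
  Position 11: 'e' -> vowel (running count: 5)
Total vowels: 5

5


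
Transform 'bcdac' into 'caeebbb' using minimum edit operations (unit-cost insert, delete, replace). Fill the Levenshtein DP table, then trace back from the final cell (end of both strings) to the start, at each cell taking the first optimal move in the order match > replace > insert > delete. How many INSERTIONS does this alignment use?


Edit distance = 7. Backtracking from cell (5, 7) with preference match > replace > insert > delete,
then listing the resulting alignment 'bcdac' -> 'caeebbb' left to right:
  Step 1: insert 'c' [insertion #1]
  Step 2: insert 'a' [insertion #2]
  Step 3: replace b->e
  Step 4: replace c->e
  Step 5: replace d->b
  Step 6: replace a->b
  Step 7: replace c->b
Total insertions: 2

2


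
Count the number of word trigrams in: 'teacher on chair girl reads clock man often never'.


Word trigrams from [9] words:
  Trigram 1: (teacher on chair)
  Trigram 2: (on chair girl)
  Trigram 3: (chair girl reads)
  Trigram 4: (girl reads clock)
  Trigram 5: (reads clock man)
  Trigram 6: (clock man often)
  Trigram 7: (man often never)
Total word trigrams: 9 - 2 = 7

7


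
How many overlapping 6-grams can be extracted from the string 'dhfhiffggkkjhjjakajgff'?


String 'dhfhiffggkkjhjjakajgff' has length L = 22.
Number of overlapping n-grams = L - n + 1
Substituting: 22 - 6 + 1 = 17

17


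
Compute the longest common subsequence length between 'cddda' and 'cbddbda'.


DP table for LCS of 'cddda' and 'cbddbda':
       c  b  d  d  b  d  a
    0  0  0  0  0  0  0  0
  c 0  1  1  1  1  1  1  1
  d 0  1  1  2  2  2  2  2
  d 0  1  1  2  3  3  3  3
  d 0  1  1  2  3  3  4  4
  a 0  1  1  2  3  3  4  5
LCS: 'cddda'
LCS length = 5

5


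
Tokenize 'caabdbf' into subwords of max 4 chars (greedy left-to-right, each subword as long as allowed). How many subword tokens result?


'caabdbf' has 7 characters.
Chunking with max size 4:
  Chunk 1: 'caab' (positions 0-3)
  Chunk 2: 'dbf' (positions 4-6)
Total chunks: ceil(7 / 4) = 2

2


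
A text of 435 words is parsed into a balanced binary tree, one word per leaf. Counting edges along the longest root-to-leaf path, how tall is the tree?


In a balanced binary tree with n leaves the deepest leaf is ceil(log2(n)) edges below the root.
log2(435) = 8.7649
ceil(8.7649) = 9
height (edges) = 9

9


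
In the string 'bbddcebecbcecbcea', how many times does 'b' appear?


Scanning 'bbddcebecbcecbcea' for 'b':
  Position 0: 'b' -> MATCH (count: 1)
  Position 1: 'b' -> MATCH (count: 2)
  Position 6: 'b' -> MATCH (count: 3)
  Position 9: 'b' -> MATCH (count: 4)
  Position 13: 'b' -> MATCH (count: 5)
Total occurrences of 'b': 5

5


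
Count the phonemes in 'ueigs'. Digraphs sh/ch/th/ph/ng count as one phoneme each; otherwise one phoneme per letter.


Parsing 'ueigs' greedily, digraphs first:
  'u' -> vowel phoneme (phonemes so far: 1)
  'e' -> vowel phoneme (phonemes so far: 2)
  'i' -> vowel phoneme (phonemes so far: 3)
  'g' -> consonant phoneme (phonemes so far: 4)
  's' -> consonant phoneme (phonemes so far: 5)
Total phonemes: 5

5


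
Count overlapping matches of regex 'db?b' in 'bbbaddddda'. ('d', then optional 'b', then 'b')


Pattern: db?b means 'd', then optional 'b', then 'b'.
Scanning 'bbbaddddda' position-by-position:
  Pos 0: window 'bbb' -> no
  Pos 1: window 'bba' -> no
  Pos 2: window 'bad' -> no
  Pos 3: window 'add' -> no
  Pos 4: window 'ddd' -> no
  Pos 5: window 'ddd' -> no
  Pos 6: window 'ddd' -> no
  Pos 7: window 'dda' -> no
  Pos 8: window 'da' -> no
  Pos 9: window 'a' -> no
Total matches: 0

0


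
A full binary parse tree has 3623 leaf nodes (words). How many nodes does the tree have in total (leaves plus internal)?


Leaf nodes (terminals): 3623
Internal nodes = n - 1 = 3623 - 1 = 3622
Total = leaves + internal = 3623 + 3622 = 7245

7245


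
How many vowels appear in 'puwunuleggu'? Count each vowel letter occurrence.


Scanning each character of 'puwunuleggu':
  Position 1: 'p' -> consonant (running count: 0)
  Position 2: 'u' -> vowel (running count: 1)
  Position 3: 'w' -> consonant (running count: 1)
  Position 4: 'u' -> vowel (running count: 2)
  Position 5: 'n' -> consonant (running count: 2)
  Position 6: 'u' -> vowel (running count: 3)
  Position 7: 'l' -> consonant (running count: 3)
  Position 8: 'e' -> vowel (running count: 4)
  Position 9: 'g' -> consonant (running count: 4)
  Position 10: 'g' -> consonant (running count: 4)
  Position 11: 'u' -> vowel (running count: 5)
Total vowels: 5

5


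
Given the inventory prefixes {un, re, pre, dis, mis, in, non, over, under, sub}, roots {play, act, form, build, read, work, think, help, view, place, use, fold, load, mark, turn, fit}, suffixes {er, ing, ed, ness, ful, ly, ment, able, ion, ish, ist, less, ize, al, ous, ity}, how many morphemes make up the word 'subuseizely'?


Segmenting 'subuseizely' against the inventory:
  'sub' -> prefix (morpheme 1)
  'use' -> root (morpheme 2)
  'ize' -> suffix (morpheme 3)
  'ly' -> suffix (morpheme 4)
Total morphemes: 4

4


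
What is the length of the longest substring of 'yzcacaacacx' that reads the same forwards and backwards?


Scanning 'yzcacaacacx' for palindromic substrings.
Substring at positions 2-9: 'cacaacac'.
Check: reverse('cacaacac') = 'cacaacac' -> palindrome confirmed.
Neighbouring characters ('z' / 'x') break symmetry, so it cannot extend further.
No longer palindromic substring exists; longest length = 8

8


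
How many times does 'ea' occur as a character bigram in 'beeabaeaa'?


Scanning 'beeabaeaa' for bigram 'ea':
  Position 0: 'be' -> no
  Position 1: 'ee' -> no
  Position 2: 'ea' -> MATCH
  Position 3: 'ab' -> no
  Position 4: 'ba' -> no
  Position 5: 'ae' -> no
  Position 6: 'ea' -> MATCH
  Position 7: 'aa' -> no
Total matches: 2

2


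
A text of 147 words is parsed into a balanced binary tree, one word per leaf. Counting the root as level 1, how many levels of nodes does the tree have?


In a balanced binary tree with n leaves the deepest leaf is ceil(log2(n)) edges below the root,
so counting node levels inclusive of root and leaves gives ceil(log2(n)) + 1 levels.
log2(147) = 7.1997
ceil(7.1997) = 8
levels = 8 + 1 = 9

9


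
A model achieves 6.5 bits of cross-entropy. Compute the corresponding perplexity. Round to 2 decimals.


Perplexity formula: PP = 2^H
H = 6.5
PP = 2^6.5
Decompose: 2^6.5 = 2^6 * 2^0.5 = 2^6 * sqrt(2)
2^6 = 64, sqrt(2) ~ 1.4142136
PP ~ 64 * 1.4142136 = 90.5096704
Rounded to 2 decimals: 90.51

90.51


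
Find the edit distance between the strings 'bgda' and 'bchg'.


Building DP table for s1='bgda' (len 4) and s2='bchg' (len 4):
       b  c  h  g
    0  1  2  3  4
  b 1  0  1  2  3
  g 2  1  1  2  2
  d 3  2  2  2  3
  a 4  3  3  3  3
Edit distance = dp[4][4] = 3

3


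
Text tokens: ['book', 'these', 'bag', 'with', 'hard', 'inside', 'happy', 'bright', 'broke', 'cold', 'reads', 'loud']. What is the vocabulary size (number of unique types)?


Listing all tokens and tracking unique types:
  Token 1: 'book' -> NEW (unique so far: 1)
  Token 2: 'these' -> NEW (unique so far: 2)
  Token 3: 'bag' -> NEW (unique so far: 3)
  Token 4: 'with' -> NEW (unique so far: 4)
  Token 5: 'hard' -> NEW (unique so far: 5)
  Token 6: 'inside' -> NEW (unique so far: 6)
  Token 7: 'happy' -> NEW (unique so far: 7)
  Token 8: 'bright' -> NEW (unique so far: 8)
  Token 9: 'broke' -> NEW (unique so far: 9)
  Token 10: 'cold' -> NEW (unique so far: 10)
  Token 11: 'reads' -> NEW (unique so far: 11)
  Token 12: 'loud' -> NEW (unique so far: 12)
Unique types: ('bag', 'book', 'bright', 'broke', 'cold', 'happy', 'hard', 'inside', 'loud', 'reads', 'these', 'with')
Vocabulary size: 12

12


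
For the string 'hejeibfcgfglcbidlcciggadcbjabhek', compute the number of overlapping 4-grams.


String 'hejeibfcgfglcbidlcciggadcbjabhek' has length L = 32.
Number of overlapping n-grams = L - n + 1
Substituting: 32 - 4 + 1 = 29

29


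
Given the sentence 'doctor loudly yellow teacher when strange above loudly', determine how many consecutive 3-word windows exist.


Word trigrams from [8] words:
  Trigram 1: (doctor loudly yellow)
  Trigram 2: (loudly yellow teacher)
  Trigram 3: (yellow teacher when)
  Trigram 4: (teacher when strange)
  Trigram 5: (when strange above)
  Trigram 6: (strange above loudly)
Total word trigrams: 8 - 2 = 6

6


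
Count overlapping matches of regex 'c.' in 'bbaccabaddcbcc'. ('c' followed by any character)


Pattern: c. means 'c' followed by any character.
Scanning 'bbaccabaddcbcc' position-by-position:
  Pos 0: window 'bb' -> no
  Pos 1: window 'ba' -> no
  Pos 2: window 'ac' -> no
  Pos 3: window 'cc' -> MATCH
  Pos 4: window 'ca' -> MATCH
  Pos 5: window 'ab' -> no
  Pos 6: window 'ba' -> no
  Pos 7: window 'ad' -> no
  Pos 8: window 'dd' -> no
  Pos 9: window 'dc' -> no
  Pos 10: window 'cb' -> MATCH
  Pos 11: window 'bc' -> no
  Pos 12: window 'cc' -> MATCH
  Pos 13: window 'c' -> no
Total matches: 4

4


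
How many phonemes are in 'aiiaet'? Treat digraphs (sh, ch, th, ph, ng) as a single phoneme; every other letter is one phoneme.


Parsing 'aiiaet' greedily, digraphs first:
  'a' -> vowel phoneme (phonemes so far: 1)
  'i' -> vowel phoneme (phonemes so far: 2)
  'i' -> vowel phoneme (phonemes so far: 3)
  'a' -> vowel phoneme (phonemes so far: 4)
  'e' -> vowel phoneme (phonemes so far: 5)
  't' -> consonant phoneme (phonemes so far: 6)
Total phonemes: 6

6


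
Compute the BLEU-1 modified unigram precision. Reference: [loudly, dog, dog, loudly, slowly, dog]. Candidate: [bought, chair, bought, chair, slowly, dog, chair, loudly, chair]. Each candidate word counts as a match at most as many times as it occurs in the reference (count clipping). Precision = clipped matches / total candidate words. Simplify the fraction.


Reference word counts: {'dog': 3, 'loudly': 2, 'slowly': 1}
Checking each candidate word (with clipping):
  'bought' -> not in reference -> no match (matches: 0)
  'chair' -> not in reference -> no match (matches: 0)
  'bought' -> not in reference -> no match (matches: 0)
  'chair' -> not in reference -> no match (matches: 0)
  'slowly' -> in reference (ref count 1, used 1/1) -> match (matches: 1)
  'dog' -> in reference (ref count 3, used 1/3) -> match (matches: 2)
  'chair' -> not in reference -> no match (matches: 2)
  'loudly' -> in reference (ref count 2, used 1/2) -> match (matches: 3)
  'chair' -> not in reference -> no match (matches: 3)
Clipped matches: 3, Candidate length: 9
Precision = 3/9 = 1/3

1/3


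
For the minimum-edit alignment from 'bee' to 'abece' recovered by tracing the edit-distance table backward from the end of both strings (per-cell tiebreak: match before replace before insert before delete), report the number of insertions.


Edit distance = 2. Backtracking from cell (3, 5) with preference match > replace > insert > delete,
then listing the resulting alignment 'bee' -> 'abece' left to right:
  Step 1: insert 'a' [insertion #1]
  Step 2: keep 'b'
  Step 3: keep 'e'
  Step 4: insert 'c' [insertion #2]
  Step 5: keep 'e'
Total insertions: 2

2


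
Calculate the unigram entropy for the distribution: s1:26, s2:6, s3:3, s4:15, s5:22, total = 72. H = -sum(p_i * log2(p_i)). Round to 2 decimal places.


Computing entropy H = -sum(p_i * log2(p_i)):
  s1: p = 26/72 = 0.3611, -p*log2(p) = 0.5306
  s2: p = 6/72 = 0.0833, -p*log2(p) = 0.2987
  s3: p = 3/72 = 0.0417, -p*log2(p) = 0.1910
  s4: p = 15/72 = 0.2083, -p*log2(p) = 0.4715
  s5: p = 22/72 = 0.3056, -p*log2(p) = 0.5227
H = sum of terms = 2.0145
Rounded to 2 decimals: 2.01

2.01


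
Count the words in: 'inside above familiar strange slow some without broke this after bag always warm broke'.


Counting words by splitting on spaces:
  Word 1: 'inside'
  Word 2: 'above'
  Word 3: 'familiar'
  Word 4: 'strange'
  Word 5: 'slow'
  Word 6: 'some'
  Word 7: 'without'
  Word 8: 'broke'
  Word 9: 'this'
  Word 10: 'after'
  Word 11: 'bag'
  Word 12: 'always'
  Word 13: 'warm'
  Word 14: 'broke'
Total words: 14

14


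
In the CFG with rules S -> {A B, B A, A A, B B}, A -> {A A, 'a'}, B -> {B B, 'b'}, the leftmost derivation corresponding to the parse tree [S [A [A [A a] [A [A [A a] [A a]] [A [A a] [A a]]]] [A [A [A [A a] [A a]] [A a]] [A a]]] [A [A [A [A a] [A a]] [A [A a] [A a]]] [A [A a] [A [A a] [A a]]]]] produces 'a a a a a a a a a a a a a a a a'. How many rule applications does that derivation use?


Every bracketed nonterminal node [X ...] in the tree is produced by exactly one rule application.
Reading the tree off as a leftmost derivation:
  Step 1: S  =>  A A   (applied S -> A A)
  Step 2: A A  =>  A A A   (applied A -> A A)
  Step 3: A A A  =>  A A A A   (applied A -> A A)
  Step 4: A A A A  =>  a A A A   (applied A -> a)
  Step 5: a A A A  =>  a A A A A   (applied A -> A A)
  Step 6: a A A A A  =>  a A A A A A   (applied A -> A A)
  Step 7: a A A A A A  =>  a a A A A A   (applied A -> a)
  Step 8: a a A A A A  =>  a a a A A A   (applied A -> a)
  Step 9: a a a A A A  =>  a a a A A A A   (applied A -> A A)
  Step 10: a a a A A A A  =>  a a a a A A A   (applied A -> a)
  Step 11: a a a a A A A  =>  a a a a a A A   (applied A -> a)
  Step 12: a a a a a A A  =>  a a a a a A A A   (applied A -> A A)
  Step 13: a a a a a A A A  =>  a a a a a A A A A   (applied A -> A A)
  Step 14: a a a a a A A A A  =>  a a a a a A A A A A   (applied A -> A A)
  Step 15: a a a a a A A A A A  =>  a a a a a a A A A A   (applied A -> a)
  Step 16: a a a a a a A A A A  =>  a a a a a a a A A A   (applied A -> a)
  Step 17: a a a a a a a A A A  =>  a a a a a a a a A A   (applied A -> a)
  Step 18: a a a a a a a a A A  =>  a a a a a a a a a A   (applied A -> a)
  Step 19: a a a a a a a a a A  =>  a a a a a a a a a A A   (applied A -> A A)
  Step 20: a a a a a a a a a A A  =>  a a a a a a a a a A A A   (applied A -> A A)
  Step 21: a a a a a a a a a A A A  =>  a a a a a a a a a A A A A   (applied A -> A A)
  Step 22: a a a a a a a a a A A A A  =>  a a a a a a a a a a A A A   (applied A -> a)
  Step 23: a a a a a a a a a a A A A  =>  a a a a a a a a a a a A A   (applied A -> a)
  Step 24: a a a a a a a a a a a A A  =>  a a a a a a a a a a a A A A   (applied A -> A A)
  Step 25: a a a a a a a a a a a A A A  =>  a a a a a a a a a a a a A A   (applied A -> a)
  Step 26: a a a a a a a a a a a a A A  =>  a a a a a a a a a a a a a A   (applied A -> a)
  Step 27: a a a a a a a a a a a a a A  =>  a a a a a a a a a a a a a A A   (applied A -> A A)
  Step 28: a a a a a a a a a a a a a A A  =>  a a a a a a a a a a a a a a A   (applied A -> a)
  Step 29: a a a a a a a a a a a a a a A  =>  a a a a a a a a a a a a a a A A   (applied A -> A A)
  Step 30: a a a a a a a a a a a a a a A A  =>  a a a a a a a a a a a a a a a A   (applied A -> a)
  Step 31: a a a a a a a a a a a a a a a A  =>  a a a a a a a a a a a a a a a a   (applied A -> a)
Final yield: a a a a a a a a a a a a a a a a
Total rewrite steps: 31

31


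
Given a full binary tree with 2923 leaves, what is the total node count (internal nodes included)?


Leaf nodes (terminals): 2923
Internal nodes = n - 1 = 2923 - 1 = 2922
Total = leaves + internal = 2923 + 2922 = 5845

5845


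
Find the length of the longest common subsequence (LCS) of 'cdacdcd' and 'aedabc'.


DP table for LCS of 'cdacdcd' and 'aedabc':
       a  e  d  a  b  c
    0  0  0  0  0  0  0
  c 0  0  0  0  0  0  1
  d 0  0  0  1  1  1  1
  a 0  1  1  1  2  2  2
  c 0  1  1  1  2  2  3
  d 0  1  1  2  2  2  3
  c 0  1  1  2  2  2  3
  d 0  1  1  2  2  2  3
LCS: 'dac'
LCS length = 3

3


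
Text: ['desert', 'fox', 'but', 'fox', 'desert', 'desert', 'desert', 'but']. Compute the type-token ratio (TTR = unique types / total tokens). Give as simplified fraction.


Tokens: 8
Unique types: ('but', 'desert', 'fox') = 3
TTR = 3/8
Already in lowest terms.

3/8


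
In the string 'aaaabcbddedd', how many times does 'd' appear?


Scanning 'aaaabcbddedd' for 'd':
  Position 7: 'd' -> MATCH (count: 1)
  Position 8: 'd' -> MATCH (count: 2)
  Position 10: 'd' -> MATCH (count: 3)
  Position 11: 'd' -> MATCH (count: 4)
Total occurrences of 'd': 4

4


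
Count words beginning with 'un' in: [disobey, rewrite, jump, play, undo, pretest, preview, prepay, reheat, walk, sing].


Checking each word for prefix 'un':
  'disobey' -> no (count: 0)
  'rewrite' -> no (count: 0)
  'jump' -> no (count: 0)
  'play' -> no (count: 0)
  'undo' -> YES, starts with 'un' (count: 1)
  'pretest' -> no (count: 1)
  'preview' -> no (count: 1)
  'prepay' -> no (count: 1)
  'reheat' -> no (count: 1)
  'walk' -> no (count: 1)
  'sing' -> no (count: 1)
Total with prefix 'un': 1

1


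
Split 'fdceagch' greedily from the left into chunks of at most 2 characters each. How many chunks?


'fdceagch' has 8 characters.
Chunking with max size 2:
  Chunk 1: 'fd' (positions 0-1)
  Chunk 2: 'ce' (positions 2-3)
  Chunk 3: 'ag' (positions 4-5)
  Chunk 4: 'ch' (positions 6-7)
Total chunks: ceil(8 / 2) = 4

4


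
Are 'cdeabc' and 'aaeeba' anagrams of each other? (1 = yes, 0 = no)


Sort characters of 'cdeabc': 'abccde'
Sort characters of 'aaeeba': 'aaabee'
Sorted forms differ -> they are NOT anagrams
Result: 0

0


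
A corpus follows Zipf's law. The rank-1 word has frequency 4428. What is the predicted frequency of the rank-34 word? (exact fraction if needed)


Zipf's law: freq(rank) = f1 / rank
f1 = 4428, rank = 34
freq = 4428 / 34
GCD(4428, 34) = 2
Simplified: 2214/17

2214/17


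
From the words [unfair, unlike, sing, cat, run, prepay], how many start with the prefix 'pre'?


Checking each word for prefix 'pre':
  'unfair' -> no (count: 0)
  'unlike' -> no (count: 0)
  'sing' -> no (count: 0)
  'cat' -> no (count: 0)
  'run' -> no (count: 0)
  'prepay' -> YES, starts with 'pre' (count: 1)
Total with prefix 'pre': 1

1


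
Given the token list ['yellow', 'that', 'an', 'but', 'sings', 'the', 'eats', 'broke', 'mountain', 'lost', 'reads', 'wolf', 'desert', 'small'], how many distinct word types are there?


Listing all tokens and tracking unique types:
  Token 1: 'yellow' -> NEW (unique so far: 1)
  Token 2: 'that' -> NEW (unique so far: 2)
  Token 3: 'an' -> NEW (unique so far: 3)
  Token 4: 'but' -> NEW (unique so far: 4)
  Token 5: 'sings' -> NEW (unique so far: 5)
  Token 6: 'the' -> NEW (unique so far: 6)
  Token 7: 'eats' -> NEW (unique so far: 7)
  Token 8: 'broke' -> NEW (unique so far: 8)
  Token 9: 'mountain' -> NEW (unique so far: 9)
  Token 10: 'lost' -> NEW (unique so far: 10)
  Token 11: 'reads' -> NEW (unique so far: 11)
  Token 12: 'wolf' -> NEW (unique so far: 12)
  Token 13: 'desert' -> NEW (unique so far: 13)
  Token 14: 'small' -> NEW (unique so far: 14)
Unique types: ('an', 'broke', 'but', 'desert', 'eats', 'lost', 'mountain', 'reads', 'sings', 'small', 'that', 'the', 'wolf', 'yellow')
Vocabulary size: 14

14


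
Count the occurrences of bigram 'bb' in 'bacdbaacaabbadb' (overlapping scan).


Scanning 'bacdbaacaabbadb' for bigram 'bb':
  Position 0: 'ba' -> no
  Position 1: 'ac' -> no
  Position 2: 'cd' -> no
  Position 3: 'db' -> no
  Position 4: 'ba' -> no
  Position 5: 'aa' -> no
  Position 6: 'ac' -> no
  Position 7: 'ca' -> no
  Position 8: 'aa' -> no
  Position 9: 'ab' -> no
  Position 10: 'bb' -> MATCH
  Position 11: 'ba' -> no
  Position 12: 'ad' -> no
  Position 13: 'db' -> no
Total matches: 1

1


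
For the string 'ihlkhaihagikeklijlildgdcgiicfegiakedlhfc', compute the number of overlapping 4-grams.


String 'ihlkhaihagikeklijlildgdcgiicfegiakedlhfc' has length L = 40.
Number of overlapping n-grams = L - n + 1
Substituting: 40 - 4 + 1 = 37

37


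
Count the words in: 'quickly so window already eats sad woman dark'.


Counting words by splitting on spaces:
  Word 1: 'quickly'
  Word 2: 'so'
  Word 3: 'window'
  Word 4: 'already'
  Word 5: 'eats'
  Word 6: 'sad'
  Word 7: 'woman'
  Word 8: 'dark'
Total words: 8

8


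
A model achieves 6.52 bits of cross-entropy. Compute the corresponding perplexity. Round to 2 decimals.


Perplexity formula: PP = 2^H
H = 6.52
PP = 2^6.52
Decompose: 2^6.52 = 2^6 * 2^0.52
2^6 = 64, 2^0.52 ~ 1.4339552
PP ~ 64 * 1.4339552 = 91.7731328
Rounded to 2 decimals: 91.77

91.77


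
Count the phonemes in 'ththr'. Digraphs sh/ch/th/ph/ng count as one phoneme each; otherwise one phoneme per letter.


Parsing 'ththr' greedily, digraphs first:
  'th' -> digraph (1 consonant phoneme) (phonemes so far: 1)
  'th' -> digraph (1 consonant phoneme) (phonemes so far: 2)
  'r' -> consonant phoneme (phonemes so far: 3)
Total phonemes: 3

3


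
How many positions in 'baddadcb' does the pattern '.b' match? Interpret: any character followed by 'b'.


Pattern: .b means any character followed by 'b'.
Scanning 'baddadcb' position-by-position:
  Pos 0: window 'ba' -> no
  Pos 1: window 'ad' -> no
  Pos 2: window 'dd' -> no
  Pos 3: window 'da' -> no
  Pos 4: window 'ad' -> no
  Pos 5: window 'dc' -> no
  Pos 6: window 'cb' -> MATCH
  Pos 7: window 'b' -> no
Total matches: 1

1


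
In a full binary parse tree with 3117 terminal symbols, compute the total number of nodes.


Leaf nodes (terminals): 3117
Internal nodes = n - 1 = 3117 - 1 = 3116
Total = leaves + internal = 3117 + 3116 = 6233

6233


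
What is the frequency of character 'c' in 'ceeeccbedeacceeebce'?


Scanning 'ceeeccbedeacceeebce' for 'c':
  Position 0: 'c' -> MATCH (count: 1)
  Position 4: 'c' -> MATCH (count: 2)
  Position 5: 'c' -> MATCH (count: 3)
  Position 11: 'c' -> MATCH (count: 4)
  Position 12: 'c' -> MATCH (count: 5)
  Position 17: 'c' -> MATCH (count: 6)
Total occurrences of 'c': 6

6


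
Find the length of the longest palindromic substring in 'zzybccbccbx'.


Scanning 'zzybccbccbx' for palindromic substrings.
Substring at positions 3-9: 'bccbccb'.
Check: reverse('bccbccb') = 'bccbccb' -> palindrome confirmed.
Neighbouring characters ('y' / 'x') break symmetry, so it cannot extend further.
No longer palindromic substring exists; longest length = 7

7


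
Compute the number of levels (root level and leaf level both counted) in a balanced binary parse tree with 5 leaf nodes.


In a balanced binary tree with n leaves the deepest leaf is ceil(log2(n)) edges below the root,
so counting node levels inclusive of root and leaves gives ceil(log2(n)) + 1 levels.
log2(5) = 2.3219
ceil(2.3219) = 3
levels = 3 + 1 = 4

4


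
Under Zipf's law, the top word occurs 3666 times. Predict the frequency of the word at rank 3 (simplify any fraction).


Zipf's law: freq(rank) = f1 / rank
f1 = 3666, rank = 3
freq = 3666 / 3
= 1222

1222


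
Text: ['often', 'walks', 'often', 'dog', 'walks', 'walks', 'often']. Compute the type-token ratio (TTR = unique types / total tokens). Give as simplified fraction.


Tokens: 7
Unique types: ('dog', 'often', 'walks') = 3
TTR = 3/7
Already in lowest terms.

3/7


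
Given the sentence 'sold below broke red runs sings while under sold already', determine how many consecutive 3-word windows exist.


Word trigrams from [10] words:
  Trigram 1: (sold below broke)
  Trigram 2: (below broke red)
  Trigram 3: (broke red runs)
  Trigram 4: (red runs sings)
  Trigram 5: (runs sings while)
  Trigram 6: (sings while under)
  Trigram 7: (while under sold)
  Trigram 8: (under sold already)
Total word trigrams: 10 - 2 = 8

8


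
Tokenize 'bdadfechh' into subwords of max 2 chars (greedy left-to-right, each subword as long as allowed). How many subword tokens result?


'bdadfechh' has 9 characters.
Chunking with max size 2:
  Chunk 1: 'bd' (positions 0-1)
  Chunk 2: 'ad' (positions 2-3)
  Chunk 3: 'fe' (positions 4-5)
  Chunk 4: 'ch' (positions 6-7)
  Chunk 5: 'h' (positions 8-8)
Total chunks: ceil(9 / 2) = 5

5


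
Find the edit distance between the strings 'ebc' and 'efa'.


Building DP table for s1='ebc' (len 3) and s2='efa' (len 3):
       e  f  a
    0  1  2  3
  e 1  0  1  2
  b 2  1  1  2
  c 3  2  2  2
Edit distance = dp[3][3] = 2

2


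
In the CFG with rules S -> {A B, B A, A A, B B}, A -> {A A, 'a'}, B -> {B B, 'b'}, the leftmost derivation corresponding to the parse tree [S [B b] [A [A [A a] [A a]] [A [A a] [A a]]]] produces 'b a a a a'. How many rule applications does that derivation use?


Every bracketed nonterminal node [X ...] in the tree is produced by exactly one rule application.
Reading the tree off as a leftmost derivation:
  Step 1: S  =>  B A   (applied S -> B A)
  Step 2: B A  =>  b A   (applied B -> b)
  Step 3: b A  =>  b A A   (applied A -> A A)
  Step 4: b A A  =>  b A A A   (applied A -> A A)
  Step 5: b A A A  =>  b a A A   (applied A -> a)
  Step 6: b a A A  =>  b a a A   (applied A -> a)
  Step 7: b a a A  =>  b a a A A   (applied A -> A A)
  Step 8: b a a A A  =>  b a a a A   (applied A -> a)
  Step 9: b a a a A  =>  b a a a a   (applied A -> a)
Final yield: b a a a a
Total rewrite steps: 9

9


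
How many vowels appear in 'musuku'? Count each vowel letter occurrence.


Scanning each character of 'musuku':
  Position 1: 'm' -> consonant (running count: 0)
  Position 2: 'u' -> vowel (running count: 1)
  Position 3: 's' -> consonant (running count: 1)
  Position 4: 'u' -> vowel (running count: 2)
  Position 5: 'k' -> consonant (running count: 2)
  Position 6: 'u' -> vowel (running count: 3)
Total vowels: 3

3


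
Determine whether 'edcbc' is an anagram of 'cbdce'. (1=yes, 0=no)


Sort characters of 'edcbc': 'bccde'
Sort characters of 'cbdce': 'bccde'
Sorted forms match -> they ARE anagrams
Result: 1

1


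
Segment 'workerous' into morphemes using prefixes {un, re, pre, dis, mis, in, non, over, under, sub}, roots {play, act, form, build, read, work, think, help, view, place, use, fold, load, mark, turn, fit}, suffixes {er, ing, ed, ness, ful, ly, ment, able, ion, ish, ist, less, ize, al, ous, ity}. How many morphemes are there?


Segmenting 'workerous' against the inventory:
  'work' -> root (morpheme 1)
  'er' -> suffix (morpheme 2)
  'ous' -> suffix (morpheme 3)
Total morphemes: 3

3


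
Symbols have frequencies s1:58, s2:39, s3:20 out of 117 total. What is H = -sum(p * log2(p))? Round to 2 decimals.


Computing entropy H = -sum(p_i * log2(p_i)):
  s1: p = 58/117 = 0.4957, -p*log2(p) = 0.5019
  s2: p = 39/117 = 0.3333, -p*log2(p) = 0.5283
  s3: p = 20/117 = 0.1709, -p*log2(p) = 0.4356
H = sum of terms = 1.4658
Rounded to 2 decimals: 1.47

1.47


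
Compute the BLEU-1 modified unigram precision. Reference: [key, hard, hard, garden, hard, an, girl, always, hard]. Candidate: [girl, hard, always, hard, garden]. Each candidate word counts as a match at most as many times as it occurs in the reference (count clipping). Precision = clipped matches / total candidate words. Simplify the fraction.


Reference word counts: {'always': 1, 'an': 1, 'garden': 1, 'girl': 1, 'hard': 4, 'key': 1}
Checking each candidate word (with clipping):
  'girl' -> in reference (ref count 1, used 1/1) -> match (matches: 1)
  'hard' -> in reference (ref count 4, used 1/4) -> match (matches: 2)
  'always' -> in reference (ref count 1, used 1/1) -> match (matches: 3)
  'hard' -> in reference (ref count 4, used 2/4) -> match (matches: 4)
  'garden' -> in reference (ref count 1, used 1/1) -> match (matches: 5)
Clipped matches: 5, Candidate length: 5
Precision = 5/5 = 1

1
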